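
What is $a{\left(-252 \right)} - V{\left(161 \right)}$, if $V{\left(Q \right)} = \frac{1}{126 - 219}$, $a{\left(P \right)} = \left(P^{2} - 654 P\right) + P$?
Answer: $\frac{21209581}{93} \approx 2.2806 \cdot 10^{5}$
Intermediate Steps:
$a{\left(P \right)} = P^{2} - 653 P$
$V{\left(Q \right)} = - \frac{1}{93}$ ($V{\left(Q \right)} = \frac{1}{-93} = - \frac{1}{93}$)
$a{\left(-252 \right)} - V{\left(161 \right)} = - 252 \left(-653 - 252\right) - - \frac{1}{93} = \left(-252\right) \left(-905\right) + \frac{1}{93} = 228060 + \frac{1}{93} = \frac{21209581}{93}$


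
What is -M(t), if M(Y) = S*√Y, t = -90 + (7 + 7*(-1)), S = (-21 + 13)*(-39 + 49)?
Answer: 240*I*√10 ≈ 758.95*I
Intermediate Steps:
S = -80 (S = -8*10 = -80)
t = -90 (t = -90 + (7 - 7) = -90 + 0 = -90)
M(Y) = -80*√Y
-M(t) = -(-80)*√(-90) = -(-80)*3*I*√10 = -(-240)*I*√10 = 240*I*√10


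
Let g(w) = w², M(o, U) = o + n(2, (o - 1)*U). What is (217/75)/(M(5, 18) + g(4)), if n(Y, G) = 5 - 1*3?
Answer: 217/1725 ≈ 0.12580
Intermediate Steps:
n(Y, G) = 2 (n(Y, G) = 5 - 3 = 2)
M(o, U) = 2 + o (M(o, U) = o + 2 = 2 + o)
(217/75)/(M(5, 18) + g(4)) = (217/75)/((2 + 5) + 4²) = (217*(1/75))/(7 + 16) = (217/75)/23 = (1/23)*(217/75) = 217/1725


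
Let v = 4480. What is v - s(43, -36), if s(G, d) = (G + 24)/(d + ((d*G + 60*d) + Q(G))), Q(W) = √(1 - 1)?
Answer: 16773187/3744 ≈ 4480.0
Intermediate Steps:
Q(W) = 0 (Q(W) = √0 = 0)
s(G, d) = (24 + G)/(61*d + G*d) (s(G, d) = (G + 24)/(d + ((d*G + 60*d) + 0)) = (24 + G)/(d + ((G*d + 60*d) + 0)) = (24 + G)/(d + ((60*d + G*d) + 0)) = (24 + G)/(d + (60*d + G*d)) = (24 + G)/(61*d + G*d))
v - s(43, -36) = 4480 - (24 + 43)/((-36)*(61 + 43)) = 4480 - (-1)*67/(36*104) = 4480 - 1*(-67/3744) = 4480 + 67/3744 = 16773187/3744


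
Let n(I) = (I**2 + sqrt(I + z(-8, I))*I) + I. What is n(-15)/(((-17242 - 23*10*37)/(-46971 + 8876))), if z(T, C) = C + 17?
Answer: 1333325/4292 - 190475*I*sqrt(13)/8584 ≈ 310.65 - 80.005*I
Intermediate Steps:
z(T, C) = 17 + C
n(I) = I + I**2 + I*sqrt(17 + 2*I) (n(I) = (I**2 + sqrt(I + (17 + I))*I) + I = (I**2 + sqrt(17 + 2*I)*I) + I = (I**2 + I*sqrt(17 + 2*I)) + I = I + I**2 + I*sqrt(17 + 2*I))
n(-15)/(((-17242 - 23*10*37)/(-46971 + 8876))) = (-15*(1 - 15 + sqrt(17 + 2*(-15))))/(((-17242 - 23*10*37)/(-46971 + 8876))) = (-15*(1 - 15 + sqrt(17 - 30)))/(((-17242 - 230*37)/(-38095))) = (-15*(1 - 15 + sqrt(-13)))/(((-17242 - 8510)*(-1/38095))) = (-15*(1 - 15 + I*sqrt(13)))/((-25752*(-1/38095))) = (-15*(-14 + I*sqrt(13)))/(25752/38095) = (210 - 15*I*sqrt(13))*(38095/25752) = 1333325/4292 - 190475*I*sqrt(13)/8584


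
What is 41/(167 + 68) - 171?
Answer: -40144/235 ≈ -170.83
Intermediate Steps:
41/(167 + 68) - 171 = 41/235 - 171 = -40144/235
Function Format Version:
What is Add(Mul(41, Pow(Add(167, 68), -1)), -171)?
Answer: Rational(-40144, 235) ≈ -170.83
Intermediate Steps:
Add(Mul(41, Pow(Add(167, 68), -1)), -171) = Add(Mul(41, Pow(235, -1)), -171) = Add(Mul(41, Rational(1, 235)), -171) = Add(Rational(41, 235), -171) = Rational(-40144, 235)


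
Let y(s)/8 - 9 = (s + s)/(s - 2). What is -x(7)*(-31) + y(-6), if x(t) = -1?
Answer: 53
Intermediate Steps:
y(s) = 72 + 16*s/(-2 + s) (y(s) = 72 + 8*((s + s)/(s - 2)) = 72 + 8*((2*s)/(-2 + s)) = 72 + 8*(2*s/(-2 + s)) = 72 + 16*s/(-2 + s))
-x(7)*(-31) + y(-6) = -1*(-1)*(-31) + 8*(-18 + 11*(-6))/(-2 - 6) = 1*(-31) + 8*(-18 - 66)/(-8) = -31 + 8*(-1/8)*(-84) = -31 + 84 = 53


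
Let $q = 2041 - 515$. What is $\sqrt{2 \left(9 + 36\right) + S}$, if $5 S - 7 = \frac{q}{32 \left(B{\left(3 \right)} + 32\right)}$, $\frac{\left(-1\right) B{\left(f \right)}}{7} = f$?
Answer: $\frac{\sqrt{178629}}{44} \approx 9.6056$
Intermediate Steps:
$B{\left(f \right)} = - 7 f$
$q = 1526$ ($q = 2041 - 515 = 1526$)
$S = \frac{399}{176}$ ($S = \frac{7}{5} + \frac{1526 \frac{1}{32 \left(\left(-7\right) 3 + 32\right)}}{5} = \frac{7}{5} + \frac{1526 \frac{1}{32 \left(-21 + 32\right)}}{5} = \frac{7}{5} + \frac{1526 \frac{1}{32 \cdot 11}}{5} = \frac{7}{5} + \frac{1526 \cdot \frac{1}{352}}{5} = \frac{7}{5} + \frac{1}{5} \cdot \frac{763}{176} = \frac{7}{5} + \frac{763}{880} = \frac{399}{176} \approx 2.267$)
$\sqrt{2 \left(9 + 36\right) + S} = \sqrt{2 \left(9 + 36\right) + \frac{399}{176}} = \sqrt{2 \cdot 45 + \frac{399}{176}} = \sqrt{90 + \frac{399}{176}} = \sqrt{\frac{16239}{176}} = \frac{\sqrt{178629}}{44}$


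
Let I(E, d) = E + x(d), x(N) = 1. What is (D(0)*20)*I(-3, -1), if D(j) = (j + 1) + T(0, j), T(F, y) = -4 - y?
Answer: 120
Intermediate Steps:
I(E, d) = 1 + E (I(E, d) = E + 1 = 1 + E)
D(j) = -3 (D(j) = (j + 1) + (-4 - j) = (1 + j) + (-4 - j) = -3)
(D(0)*20)*I(-3, -1) = (-3*20)*(1 - 3) = -60*(-2) = 120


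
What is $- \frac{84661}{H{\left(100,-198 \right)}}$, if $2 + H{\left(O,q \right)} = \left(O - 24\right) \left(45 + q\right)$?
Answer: $\frac{84661}{11630} \approx 7.2795$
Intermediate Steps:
$H{\left(O,q \right)} = -2 + \left(-24 + O\right) \left(45 + q\right)$ ($H{\left(O,q \right)} = -2 + \left(O - 24\right) \left(45 + q\right) = -2 + \left(-24 + O\right) \left(45 + q\right)$)
$- \frac{84661}{H{\left(100,-198 \right)}} = - \frac{84661}{-1082 - -4752 + 45 \cdot 100 + 100 \left(-198\right)} = - \frac{84661}{-1082 + 4752 + 4500 - 19800} = - \frac{84661}{-11630} = \left(-84661\right) \left(- \frac{1}{11630}\right) = \frac{84661}{11630}$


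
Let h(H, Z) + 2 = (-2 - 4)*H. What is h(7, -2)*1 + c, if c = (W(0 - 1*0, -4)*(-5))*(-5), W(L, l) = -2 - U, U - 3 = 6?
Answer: -319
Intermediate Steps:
U = 9 (U = 3 + 6 = 9)
W(L, l) = -11 (W(L, l) = -2 - 1*9 = -2 - 9 = -11)
h(H, Z) = -2 - 6*H (h(H, Z) = -2 + (-2 - 4)*H = -2 - 6*H)
c = -275 (c = -11*(-5)*(-5) = 55*(-5) = -275)
h(7, -2)*1 + c = (-2 - 6*7)*1 - 275 = (-2 - 42)*1 - 275 = -44*1 - 275 = -44 - 275 = -319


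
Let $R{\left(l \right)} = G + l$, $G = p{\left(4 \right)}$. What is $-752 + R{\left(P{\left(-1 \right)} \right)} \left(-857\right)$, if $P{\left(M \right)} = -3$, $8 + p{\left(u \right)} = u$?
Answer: $5247$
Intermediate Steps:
$p{\left(u \right)} = -8 + u$
$G = -4$ ($G = -8 + 4 = -4$)
$R{\left(l \right)} = -4 + l$
$-752 + R{\left(P{\left(-1 \right)} \right)} \left(-857\right) = -752 + \left(-4 - 3\right) \left(-857\right) = -752 - -5999 = -752 + 5999 = 5247$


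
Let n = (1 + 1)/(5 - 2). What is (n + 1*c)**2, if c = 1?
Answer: 25/9 ≈ 2.7778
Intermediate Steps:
n = 2/3 ≈ 0.66667
(n + 1*c)**2 = (2/3 + 1*1)**2 = (2/3 + 1)**2 = (5/3)**2 = 25/9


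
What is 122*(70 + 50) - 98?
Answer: 14542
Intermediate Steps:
122*(70 + 50) - 98 = 122*120 - 98 = 14640 - 98 = 14542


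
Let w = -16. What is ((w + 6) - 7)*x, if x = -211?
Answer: 3587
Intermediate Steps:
((w + 6) - 7)*x = ((-16 + 6) - 7)*(-211) = (-10 - 7)*(-211) = -17*(-211) = 3587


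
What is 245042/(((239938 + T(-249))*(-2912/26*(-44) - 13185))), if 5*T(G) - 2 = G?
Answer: -7610/61514291 ≈ -0.00012371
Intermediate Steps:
T(G) = ⅖ + G/5
245042/(((239938 + T(-249))*(-2912/26*(-44) - 13185))) = 245042/(((239938 + (⅖ + (⅕)*(-249)))*(-2912/26*(-44) - 13185))) = 245042/(((239938 + (⅖ - 249/5))*(-2912*1/26*(-44) - 13185))) = 245042/(((239938 - 247/5)*(-112*(-44) - 13185))) = 245042/((1199443*(4928 - 13185)/5)) = 245042/(((1199443/5)*(-8257))) = 245042/(-9903800851/5) = 245042*(-5/9903800851) = -7610/61514291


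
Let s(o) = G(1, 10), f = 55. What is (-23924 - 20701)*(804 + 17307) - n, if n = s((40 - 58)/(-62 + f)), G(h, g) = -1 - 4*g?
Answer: -808203334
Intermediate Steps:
s(o) = -41 (s(o) = -1 - 4*10 = -1 - 40 = -41)
n = -41
(-23924 - 20701)*(804 + 17307) - n = (-23924 - 20701)*(804 + 17307) - 1*(-41) = -44625*18111 + 41 = -808203375 + 41 = -808203334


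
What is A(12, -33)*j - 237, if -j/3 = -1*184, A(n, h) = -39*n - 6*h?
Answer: -149277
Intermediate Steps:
j = 552 (j = -(-3)*184 = -3*(-184) = 552)
A(12, -33)*j - 237 = (-39*12 - 6*(-33))*552 - 237 = (-468 + 198)*552 - 237 = -270*552 - 237 = -149040 - 237 = -149277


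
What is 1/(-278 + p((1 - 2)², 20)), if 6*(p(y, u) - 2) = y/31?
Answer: -186/51335 ≈ -0.0036233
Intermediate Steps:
p(y, u) = 2 + y/186 (p(y, u) = 2 + (y/31)/6 = 2 + y/186)
1/(-278 + p((1 - 2)², 20)) = 1/(-278 + (2 + (1 - 2)²/186)) = 1/(-278 + (2 + (1/186)*(-1)²)) = 1/(-278 + (2 + (1/186)*1)) = 1/(-278 + (2 + 1/186)) = 1/(-278 + 373/186) = 1/(-51335/186) = -186/51335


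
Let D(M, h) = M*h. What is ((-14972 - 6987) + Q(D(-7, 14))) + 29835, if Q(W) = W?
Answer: 7778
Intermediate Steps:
((-14972 - 6987) + Q(D(-7, 14))) + 29835 = ((-14972 - 6987) - 7*14) + 29835 = (-21959 - 98) + 29835 = -22057 + 29835 = 7778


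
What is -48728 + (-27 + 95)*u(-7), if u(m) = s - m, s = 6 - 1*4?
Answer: -48116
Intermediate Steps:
s = 2 (s = 6 - 4 = 2)
u(m) = 2 - m
-48728 + (-27 + 95)*u(-7) = -48728 + (-27 + 95)*(2 - 1*(-7)) = -48728 + 68*(2 + 7) = -48728 + 68*9 = -48728 + 612 = -48116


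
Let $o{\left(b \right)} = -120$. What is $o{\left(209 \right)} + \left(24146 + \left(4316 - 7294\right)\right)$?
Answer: $21048$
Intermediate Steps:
$o{\left(209 \right)} + \left(24146 + \left(4316 - 7294\right)\right) = -120 + \left(24146 + \left(4316 - 7294\right)\right) = -120 + \left(24146 - 2978\right) = -120 + 21168 = 21048$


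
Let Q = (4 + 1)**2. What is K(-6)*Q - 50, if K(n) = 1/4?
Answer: -175/4 ≈ -43.750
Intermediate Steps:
K(n) = 1/4
Q = 25 (Q = 5**2 = 25)
K(-6)*Q - 50 = (1/4)*25 - 50 = 25/4 - 50 = -175/4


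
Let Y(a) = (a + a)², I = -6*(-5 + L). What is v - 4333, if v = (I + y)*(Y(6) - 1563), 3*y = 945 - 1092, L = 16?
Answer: 158852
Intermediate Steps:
y = -49 (y = (945 - 1092)/3 = (⅓)*(-147) = -49)
I = -66 (I = -6*(-5 + 16) = -6*11 = -66)
Y(a) = 4*a² (Y(a) = (2*a)² = 4*a²)
v = 163185 (v = (-66 - 49)*(4*6² - 1563) = -115*(4*36 - 1563) = -115*(144 - 1563) = -115*(-1419) = 163185)
v - 4333 = 163185 - 4333 = 158852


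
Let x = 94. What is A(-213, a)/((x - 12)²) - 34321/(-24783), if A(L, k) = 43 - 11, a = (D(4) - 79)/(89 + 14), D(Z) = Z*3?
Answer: 57891865/41660223 ≈ 1.3896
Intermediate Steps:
D(Z) = 3*Z
a = -67/103 (a = (3*4 - 79)/(89 + 14) = (12 - 79)/103 = -67*1/103 = -67/103 ≈ -0.65049)
A(L, k) = 32
A(-213, a)/((x - 12)²) - 34321/(-24783) = 32/((94 - 12)²) - 34321/(-24783) = 32/(82²) - 34321*(-1/24783) = 32/6724 + 34321/24783 = 32*(1/6724) + 34321/24783 = 8/1681 + 34321/24783 = 57891865/41660223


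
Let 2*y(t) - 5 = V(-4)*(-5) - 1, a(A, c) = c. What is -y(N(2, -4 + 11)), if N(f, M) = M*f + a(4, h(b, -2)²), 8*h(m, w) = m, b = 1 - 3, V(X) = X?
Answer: -12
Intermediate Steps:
b = -2
h(m, w) = m/8
N(f, M) = 1/16 + M*f (N(f, M) = M*f + ((⅛)*(-2))² = M*f + (-¼)² = M*f + 1/16 = 1/16 + M*f)
y(t) = 12 (y(t) = 5/2 + (-4*(-5) - 1)/2 = 5/2 + (20 - 1)/2 = 5/2 + (½)*19 = 5/2 + 19/2 = 12)
-y(N(2, -4 + 11)) = -1*12 = -12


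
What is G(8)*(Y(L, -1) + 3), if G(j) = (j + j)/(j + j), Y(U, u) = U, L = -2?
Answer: 1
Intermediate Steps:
G(j) = 1 (G(j) = (2*j)/((2*j)) = (2*j)*(1/(2*j)) = 1)
G(8)*(Y(L, -1) + 3) = 1*(-2 + 3) = 1*1 = 1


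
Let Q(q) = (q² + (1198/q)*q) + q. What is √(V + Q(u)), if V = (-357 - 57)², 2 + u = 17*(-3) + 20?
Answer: 5*√6946 ≈ 416.71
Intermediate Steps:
u = -33 (u = -2 + (17*(-3) + 20) = -2 + (-51 + 20) = -2 - 31 = -33)
Q(q) = 1198 + q + q² (Q(q) = (q² + 1198) + q = (1198 + q²) + q = 1198 + q + q²)
V = 171396 (V = (-414)² = 171396)
√(V + Q(u)) = √(171396 + (1198 - 33 + (-33)²)) = √(171396 + (1198 - 33 + 1089)) = √(171396 + 2254) = √173650 = 5*√6946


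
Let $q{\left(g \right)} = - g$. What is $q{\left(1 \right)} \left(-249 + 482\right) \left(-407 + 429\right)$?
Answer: $-5126$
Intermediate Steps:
$q{\left(1 \right)} \left(-249 + 482\right) \left(-407 + 429\right) = \left(-1\right) 1 \left(-249 + 482\right) \left(-407 + 429\right) = - 233 \cdot 22 = \left(-1\right) 5126 = -5126$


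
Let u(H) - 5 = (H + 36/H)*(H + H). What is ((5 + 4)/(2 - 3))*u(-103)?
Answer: -191655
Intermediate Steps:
u(H) = 5 + 2*H*(H + 36/H) (u(H) = 5 + (H + 36/H)*(H + H) = 5 + (H + 36/H)*(2*H) = 5 + 2*H*(H + 36/H))
((5 + 4)/(2 - 3))*u(-103) = ((5 + 4)/(2 - 3))*(77 + 2*(-103)²) = (9/(-1))*(77 + 2*10609) = (9*(-1))*(77 + 21218) = -9*21295 = -191655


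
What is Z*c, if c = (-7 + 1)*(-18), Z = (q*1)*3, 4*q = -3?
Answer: -243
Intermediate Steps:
q = -¾ (q = (¼)*(-3) = -¾ ≈ -0.75000)
Z = -9/4 (Z = -¾*1*3 = -¾*3 = -9/4 ≈ -2.2500)
c = 108 (c = -6*(-18) = 108)
Z*c = -9/4*108 = -243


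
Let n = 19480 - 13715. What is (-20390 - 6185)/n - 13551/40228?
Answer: -229436123/46382884 ≈ -4.9466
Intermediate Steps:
n = 5765
(-20390 - 6185)/n - 13551/40228 = (-20390 - 6185)/5765 - 13551/40228 = -26575*1/5765 - 13551*1/40228 = -5315/1153 - 13551/40228 = -229436123/46382884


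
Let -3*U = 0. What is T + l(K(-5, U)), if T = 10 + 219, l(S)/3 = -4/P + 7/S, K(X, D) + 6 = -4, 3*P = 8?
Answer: 1112/5 ≈ 222.40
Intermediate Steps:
P = 8/3 (P = (⅓)*8 = 8/3 ≈ 2.6667)
U = 0 (U = -⅓*0 = 0)
K(X, D) = -10 (K(X, D) = -6 - 4 = -10)
l(S) = -9/2 + 21/S (l(S) = 3*(-4/8/3 + 7/S) = 3*(-4*3/8 + 7/S) = 3*(-3/2 + 7/S) = -9/2 + 21/S)
T = 229
T + l(K(-5, U)) = 229 + (-9/2 + 21/(-10)) = 229 + (-9/2 + 21*(-⅒)) = 229 + (-9/2 - 21/10) = 229 - 33/5 = 1112/5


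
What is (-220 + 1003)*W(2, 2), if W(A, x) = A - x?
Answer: 0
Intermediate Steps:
(-220 + 1003)*W(2, 2) = (-220 + 1003)*(2 - 1*2) = 783*(2 - 2) = 783*0 = 0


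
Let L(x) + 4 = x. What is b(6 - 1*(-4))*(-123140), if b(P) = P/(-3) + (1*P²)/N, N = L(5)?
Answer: -35710600/3 ≈ -1.1904e+7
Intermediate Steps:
L(x) = -4 + x
N = 1 (N = -4 + 5 = 1)
b(P) = P² - P/3 (b(P) = P/(-3) + (1*P²)/1 = P*(-⅓) + P²*1 = -P/3 + P² = P² - P/3)
b(6 - 1*(-4))*(-123140) = ((6 - 1*(-4))*(-⅓ + (6 - 1*(-4))))*(-123140) = ((6 + 4)*(-⅓ + (6 + 4)))*(-123140) = (10*(-⅓ + 10))*(-123140) = (10*(29/3))*(-123140) = (290/3)*(-123140) = -35710600/3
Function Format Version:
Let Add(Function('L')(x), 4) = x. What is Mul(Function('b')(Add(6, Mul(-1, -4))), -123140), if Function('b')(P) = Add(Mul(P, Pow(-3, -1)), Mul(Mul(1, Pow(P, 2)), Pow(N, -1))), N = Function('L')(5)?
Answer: Rational(-35710600, 3) ≈ -1.1904e+7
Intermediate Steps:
Function('L')(x) = Add(-4, x)
N = 1 (N = Add(-4, 5) = 1)
Function('b')(P) = Add(Pow(P, 2), Mul(Rational(-1, 3), P)) (Function('b')(P) = Add(Mul(P, Pow(-3, -1)), Mul(Mul(1, Pow(P, 2)), Pow(1, -1))) = Add(Mul(P, Rational(-1, 3)), Mul(Pow(P, 2), 1)) = Add(Mul(Rational(-1, 3), P), Pow(P, 2)) = Add(Pow(P, 2), Mul(Rational(-1, 3), P)))
Mul(Function('b')(Add(6, Mul(-1, -4))), -123140) = Mul(Mul(Add(6, Mul(-1, -4)), Add(Rational(-1, 3), Add(6, Mul(-1, -4)))), -123140) = Mul(Mul(Add(6, 4), Add(Rational(-1, 3), Add(6, 4))), -123140) = Mul(Mul(10, Add(Rational(-1, 3), 10)), -123140) = Mul(Mul(10, Rational(29, 3)), -123140) = Mul(Rational(290, 3), -123140) = Rational(-35710600, 3)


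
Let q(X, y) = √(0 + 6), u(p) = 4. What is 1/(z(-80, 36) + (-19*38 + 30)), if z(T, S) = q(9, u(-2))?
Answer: -346/239429 - √6/478858 ≈ -0.0014502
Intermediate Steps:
q(X, y) = √6
z(T, S) = √6
1/(z(-80, 36) + (-19*38 + 30)) = 1/(√6 + (-19*38 + 30)) = 1/(√6 + (-722 + 30)) = 1/(√6 - 692) = 1/(-692 + √6)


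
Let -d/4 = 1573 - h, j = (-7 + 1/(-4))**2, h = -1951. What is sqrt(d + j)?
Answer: I*sqrt(224695)/4 ≈ 118.51*I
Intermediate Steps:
j = 841/16 (j = (-7 - 1/4)**2 = (-29/4)**2 = 841/16 ≈ 52.563)
d = -14096 (d = -4*(1573 - 1*(-1951)) = -4*(1573 + 1951) = -4*3524 = -14096)
sqrt(d + j) = sqrt(-14096 + 841/16) = sqrt(-224695/16) = I*sqrt(224695)/4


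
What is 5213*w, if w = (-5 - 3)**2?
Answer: 333632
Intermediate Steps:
w = 64 (w = (-8)**2 = 64)
5213*w = 5213*64 = 333632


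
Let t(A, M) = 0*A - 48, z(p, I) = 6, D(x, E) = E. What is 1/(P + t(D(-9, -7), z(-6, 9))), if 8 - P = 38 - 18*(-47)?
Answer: -1/924 ≈ -0.0010823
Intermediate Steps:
P = -876 (P = 8 - (38 - 18*(-47)) = 8 - (38 + 846) = 8 - 1*884 = 8 - 884 = -876)
t(A, M) = -48 (t(A, M) = 0 - 48 = -48)
1/(P + t(D(-9, -7), z(-6, 9))) = 1/(-876 - 48) = 1/(-924) = -1/924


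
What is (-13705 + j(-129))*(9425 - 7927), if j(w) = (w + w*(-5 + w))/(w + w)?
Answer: -20629707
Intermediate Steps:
j(w) = (w + w*(-5 + w))/(2*w) (j(w) = (w + w*(-5 + w))/((2*w)) = (w + w*(-5 + w))*(1/(2*w)) = (w + w*(-5 + w))/(2*w))
(-13705 + j(-129))*(9425 - 7927) = (-13705 + (-2 + (1/2)*(-129)))*(9425 - 7927) = (-13705 + (-2 - 129/2))*1498 = (-13705 - 133/2)*1498 = -27543/2*1498 = -20629707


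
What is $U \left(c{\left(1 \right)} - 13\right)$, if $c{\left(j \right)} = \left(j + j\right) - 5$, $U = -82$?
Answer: $1312$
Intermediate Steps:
$c{\left(j \right)} = -5 + 2 j$ ($c{\left(j \right)} = 2 j - 5 = -5 + 2 j$)
$U \left(c{\left(1 \right)} - 13\right) = - 82 \left(\left(-5 + 2 \cdot 1\right) - 13\right) = - 82 \left(\left(-5 + 2\right) - 13\right) = - 82 \left(-3 - 13\right) = \left(-82\right) \left(-16\right) = 1312$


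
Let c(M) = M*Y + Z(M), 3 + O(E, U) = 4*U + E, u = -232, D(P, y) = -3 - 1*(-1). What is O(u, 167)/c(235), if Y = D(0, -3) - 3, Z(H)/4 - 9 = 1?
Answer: -433/1135 ≈ -0.38150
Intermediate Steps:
Z(H) = 40 (Z(H) = 36 + 4*1 = 36 + 4 = 40)
D(P, y) = -2 (D(P, y) = -3 + 1 = -2)
Y = -5 (Y = -2 - 3 = -5)
O(E, U) = -3 + E + 4*U (O(E, U) = -3 + (4*U + E) = -3 + (E + 4*U) = -3 + E + 4*U)
c(M) = 40 - 5*M (c(M) = M*(-5) + 40 = -5*M + 40 = 40 - 5*M)
O(u, 167)/c(235) = (-3 - 232 + 4*167)/(40 - 5*235) = (-3 - 232 + 668)/(40 - 1175) = 433/(-1135) = 433*(-1/1135) = -433/1135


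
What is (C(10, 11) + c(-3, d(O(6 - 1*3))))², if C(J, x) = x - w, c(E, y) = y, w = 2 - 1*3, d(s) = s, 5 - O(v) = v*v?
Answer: 64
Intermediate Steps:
O(v) = 5 - v² (O(v) = 5 - v*v = 5 - v²)
w = -1 (w = 2 - 3 = -1)
C(J, x) = 1 + x (C(J, x) = x - 1*(-1) = x + 1 = 1 + x)
(C(10, 11) + c(-3, d(O(6 - 1*3))))² = ((1 + 11) + (5 - (6 - 1*3)²))² = (12 + (5 - (6 - 3)²))² = (12 + (5 - 1*3²))² = (12 + (5 - 1*9))² = (12 + (5 - 9))² = (12 - 4)² = 8² = 64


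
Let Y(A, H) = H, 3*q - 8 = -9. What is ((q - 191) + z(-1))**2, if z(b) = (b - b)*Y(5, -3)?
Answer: 329476/9 ≈ 36608.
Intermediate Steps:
q = -1/3 (q = 8/3 + (1/3)*(-9) = 8/3 - 3 = -1/3 ≈ -0.33333)
z(b) = 0 (z(b) = (b - b)*(-3) = 0*(-3) = 0)
((q - 191) + z(-1))**2 = ((-1/3 - 191) + 0)**2 = (-574/3 + 0)**2 = (-574/3)**2 = 329476/9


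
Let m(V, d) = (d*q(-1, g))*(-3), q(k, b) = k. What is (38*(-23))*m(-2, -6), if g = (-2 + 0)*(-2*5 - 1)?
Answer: 15732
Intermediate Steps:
g = 22 (g = -2*(-10 - 1) = -2*(-11) = 22)
m(V, d) = 3*d (m(V, d) = (d*(-1))*(-3) = -d*(-3) = 3*d)
(38*(-23))*m(-2, -6) = (38*(-23))*(3*(-6)) = -874*(-18) = 15732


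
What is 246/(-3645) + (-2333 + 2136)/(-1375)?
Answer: 25321/334125 ≈ 0.075783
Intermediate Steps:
246/(-3645) + (-2333 + 2136)/(-1375) = 246*(-1/3645) - 197*(-1/1375) = -82/1215 + 197/1375 = 25321/334125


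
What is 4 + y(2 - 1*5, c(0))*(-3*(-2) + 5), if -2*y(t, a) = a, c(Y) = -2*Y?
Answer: 4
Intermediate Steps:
y(t, a) = -a/2
4 + y(2 - 1*5, c(0))*(-3*(-2) + 5) = 4 + (-(-1)*0)*(-3*(-2) + 5) = 4 + (-½*0)*(6 + 5) = 4 + 0*11 = 4 + 0 = 4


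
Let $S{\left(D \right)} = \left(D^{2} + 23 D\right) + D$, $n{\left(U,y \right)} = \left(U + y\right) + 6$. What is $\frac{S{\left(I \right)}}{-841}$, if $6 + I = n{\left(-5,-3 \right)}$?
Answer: $\frac{128}{841} \approx 0.1522$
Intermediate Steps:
$n{\left(U,y \right)} = 6 + U + y$
$I = -8$ ($I = -6 - 2 = -8$)
$S{\left(D \right)} = D^{2} + 24 D$
$\frac{S{\left(I \right)}}{-841} = \frac{\left(-8\right) \left(24 - 8\right)}{-841} = \left(-8\right) 16 \left(- \frac{1}{841}\right) = \left(-128\right) \left(- \frac{1}{841}\right) = \frac{128}{841}$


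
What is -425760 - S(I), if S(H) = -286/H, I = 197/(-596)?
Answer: -84045176/197 ≈ -4.2663e+5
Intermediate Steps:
I = -197/596 (I = 197*(-1/596) = -197/596 ≈ -0.33054)
-425760 - S(I) = -425760 - (-286)/(-197/596) = -425760 - (-286)*(-596)/197 = -425760 - 1*170456/197 = -425760 - 170456/197 = -84045176/197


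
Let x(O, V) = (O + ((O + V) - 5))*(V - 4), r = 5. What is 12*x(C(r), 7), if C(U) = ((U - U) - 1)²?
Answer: 144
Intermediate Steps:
C(U) = 1 (C(U) = (0 - 1)² = (-1)² = 1)
x(O, V) = (-4 + V)*(-5 + V + 2*O) (x(O, V) = (O + (-5 + O + V))*(-4 + V) = (-5 + V + 2*O)*(-4 + V) = (-4 + V)*(-5 + V + 2*O))
12*x(C(r), 7) = 12*(20 + 7² - 9*7 - 8*1 + 2*1*7) = 12*(20 + 49 - 63 - 8 + 14) = 12*12 = 144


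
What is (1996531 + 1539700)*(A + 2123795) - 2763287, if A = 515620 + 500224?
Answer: 11102485997322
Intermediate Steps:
A = 1015844
(1996531 + 1539700)*(A + 2123795) - 2763287 = (1996531 + 1539700)*(1015844 + 2123795) - 2763287 = 3536231*3139639 - 2763287 = 11102488760609 - 2763287 = 11102485997322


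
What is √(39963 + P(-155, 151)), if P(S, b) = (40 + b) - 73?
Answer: √40081 ≈ 200.20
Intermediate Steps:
P(S, b) = -33 + b
√(39963 + P(-155, 151)) = √(39963 + (-33 + 151)) = √(39963 + 118) = √40081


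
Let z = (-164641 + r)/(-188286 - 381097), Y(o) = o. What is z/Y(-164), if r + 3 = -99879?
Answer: -264523/93378812 ≈ -0.0028328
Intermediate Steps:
r = -99882 (r = -3 - 99879 = -99882)
z = 264523/569383 (z = (-164641 - 99882)/(-188286 - 381097) = -264523/(-569383) = -264523*(-1/569383) = 264523/569383 ≈ 0.46458)
z/Y(-164) = (264523/569383)/(-164) = (264523/569383)*(-1/164) = -264523/93378812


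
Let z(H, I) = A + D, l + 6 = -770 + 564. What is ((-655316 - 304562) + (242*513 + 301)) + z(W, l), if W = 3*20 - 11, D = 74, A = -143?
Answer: -835500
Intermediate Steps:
l = -212 (l = -6 + (-770 + 564) = -6 - 206 = -212)
W = 49 (W = 60 - 11 = 49)
z(H, I) = -69 (z(H, I) = -143 + 74 = -69)
((-655316 - 304562) + (242*513 + 301)) + z(W, l) = ((-655316 - 304562) + (242*513 + 301)) - 69 = (-959878 + (124146 + 301)) - 69 = (-959878 + 124447) - 69 = -835431 - 69 = -835500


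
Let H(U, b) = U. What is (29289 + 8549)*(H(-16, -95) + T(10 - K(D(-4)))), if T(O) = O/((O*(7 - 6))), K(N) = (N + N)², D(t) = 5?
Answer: -567570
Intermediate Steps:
K(N) = 4*N² (K(N) = (2*N)² = 4*N²)
T(O) = 1 (T(O) = O/((O*1)) = O/O = 1)
(29289 + 8549)*(H(-16, -95) + T(10 - K(D(-4)))) = (29289 + 8549)*(-16 + 1) = 37838*(-15) = -567570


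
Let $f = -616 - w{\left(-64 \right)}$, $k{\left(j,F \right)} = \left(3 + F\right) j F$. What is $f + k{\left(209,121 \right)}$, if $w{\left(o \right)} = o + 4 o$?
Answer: $3135540$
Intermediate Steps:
$w{\left(o \right)} = 5 o$
$k{\left(j,F \right)} = F j \left(3 + F\right)$ ($k{\left(j,F \right)} = j \left(3 + F\right) F = F j \left(3 + F\right)$)
$f = -296$ ($f = -616 - 5 \left(-64\right) = -616 - -320 = -616 + 320 = -296$)
$f + k{\left(209,121 \right)} = -296 + 121 \cdot 209 \left(3 + 121\right) = -296 + 121 \cdot 209 \cdot 124 = -296 + 3135836 = 3135540$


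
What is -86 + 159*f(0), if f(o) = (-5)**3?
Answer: -19961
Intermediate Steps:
f(o) = -125
-86 + 159*f(0) = -86 + 159*(-125) = -86 - 19875 = -19961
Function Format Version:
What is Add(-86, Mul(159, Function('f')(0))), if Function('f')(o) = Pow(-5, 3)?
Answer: -19961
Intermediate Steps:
Function('f')(o) = -125
Add(-86, Mul(159, Function('f')(0))) = Add(-86, Mul(159, -125)) = Add(-86, -19875) = -19961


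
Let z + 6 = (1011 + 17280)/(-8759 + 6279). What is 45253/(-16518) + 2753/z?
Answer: -12697415687/60879842 ≈ -208.57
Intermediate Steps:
z = -33171/2480 (z = -6 + (1011 + 17280)/(-8759 + 6279) = -6 + 18291/(-2480) = -6 + 18291*(-1/2480) = -6 - 18291/2480 = -33171/2480 ≈ -13.375)
45253/(-16518) + 2753/z = 45253/(-16518) + 2753/(-33171/2480) = 45253*(-1/16518) + 2753*(-2480/33171) = -45253/16518 - 6827440/33171 = -12697415687/60879842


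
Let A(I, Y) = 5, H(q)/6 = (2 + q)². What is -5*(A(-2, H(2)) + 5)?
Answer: -50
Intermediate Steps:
H(q) = 6*(2 + q)²
-5*(A(-2, H(2)) + 5) = -5*(5 + 5) = -5*10 = -50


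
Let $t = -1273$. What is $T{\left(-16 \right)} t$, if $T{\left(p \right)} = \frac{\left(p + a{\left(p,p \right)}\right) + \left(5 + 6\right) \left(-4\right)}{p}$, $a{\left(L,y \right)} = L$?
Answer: $- \frac{24187}{4} \approx -6046.8$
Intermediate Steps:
$T{\left(p \right)} = \frac{-44 + 2 p}{p}$ ($T{\left(p \right)} = \frac{\left(p + p\right) + \left(5 + 6\right) \left(-4\right)}{p} = \frac{2 p + 11 \left(-4\right)}{p} = \frac{2 p - 44}{p} = \frac{-44 + 2 p}{p}$)
$T{\left(-16 \right)} t = \left(2 - \frac{44}{-16}\right) \left(-1273\right) = \left(2 - - \frac{11}{4}\right) \left(-1273\right) = \left(2 + \frac{11}{4}\right) \left(-1273\right) = \frac{19}{4} \left(-1273\right) = - \frac{24187}{4}$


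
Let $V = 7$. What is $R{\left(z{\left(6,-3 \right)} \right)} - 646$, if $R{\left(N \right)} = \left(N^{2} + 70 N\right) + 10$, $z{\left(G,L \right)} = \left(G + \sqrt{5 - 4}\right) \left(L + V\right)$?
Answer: $2108$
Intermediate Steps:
$z{\left(G,L \right)} = \left(1 + G\right) \left(7 + L\right)$ ($z{\left(G,L \right)} = \left(G + \sqrt{5 - 4}\right) \left(L + 7\right) = \left(G + \sqrt{1}\right) \left(7 + L\right) = \left(G + 1\right) \left(7 + L\right) = \left(1 + G\right) \left(7 + L\right)$)
$R{\left(N \right)} = 10 + N^{2} + 70 N$
$R{\left(z{\left(6,-3 \right)} \right)} - 646 = \left(10 + \left(7 - 3 + 7 \cdot 6 + 6 \left(-3\right)\right)^{2} + 70 \left(7 - 3 + 7 \cdot 6 + 6 \left(-3\right)\right)\right) - 646 = \left(10 + \left(7 - 3 + 42 - 18\right)^{2} + 70 \left(7 - 3 + 42 - 18\right)\right) - 646 = \left(10 + 28^{2} + 70 \cdot 28\right) - 646 = \left(10 + 784 + 1960\right) - 646 = 2754 - 646 = 2108$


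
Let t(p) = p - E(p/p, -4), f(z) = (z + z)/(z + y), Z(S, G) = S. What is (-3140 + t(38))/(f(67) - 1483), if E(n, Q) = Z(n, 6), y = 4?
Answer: 220313/105159 ≈ 2.0950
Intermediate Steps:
E(n, Q) = n
f(z) = 2*z/(4 + z) (f(z) = (z + z)/(z + 4) = (2*z)/(4 + z) = 2*z/(4 + z))
t(p) = -1 + p (t(p) = p - p/p = p - 1*1 = p - 1 = -1 + p)
(-3140 + t(38))/(f(67) - 1483) = (-3140 + (-1 + 38))/(2*67/(4 + 67) - 1483) = (-3140 + 37)/(2*67/71 - 1483) = -3103/(2*67*(1/71) - 1483) = -3103/(134/71 - 1483) = -3103/(-105159/71) = -3103*(-71/105159) = 220313/105159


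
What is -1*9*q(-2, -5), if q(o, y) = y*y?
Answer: -225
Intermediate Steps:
q(o, y) = y**2
-1*9*q(-2, -5) = -1*9*(-5)**2 = -9*25 = -1*225 = -225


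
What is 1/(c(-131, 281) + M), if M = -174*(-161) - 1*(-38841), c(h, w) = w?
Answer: 1/67136 ≈ 1.4895e-5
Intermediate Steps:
M = 66855 (M = 28014 + 38841 = 66855)
1/(c(-131, 281) + M) = 1/(281 + 66855) = 1/67136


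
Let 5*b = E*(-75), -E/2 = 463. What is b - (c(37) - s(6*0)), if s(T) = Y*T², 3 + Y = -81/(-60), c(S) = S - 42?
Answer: 13895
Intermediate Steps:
E = -926 (E = -2*463 = -926)
c(S) = -42 + S
Y = -33/20 (Y = -3 - 81/(-60) = -3 - 81*(-1/60) = -3 + 27/20 = -33/20 ≈ -1.6500)
s(T) = -33*T²/20
b = 13890 (b = (-926*(-75))/5 = (⅕)*69450 = 13890)
b - (c(37) - s(6*0)) = 13890 - ((-42 + 37) - (-33)*(6*0)²/20) = 13890 - (-5 - (-33)*0²/20) = 13890 - (-5 - (-33)*0/20) = 13890 - (-5 - 1*0) = 13890 - (-5 + 0) = 13890 - 1*(-5) = 13890 + 5 = 13895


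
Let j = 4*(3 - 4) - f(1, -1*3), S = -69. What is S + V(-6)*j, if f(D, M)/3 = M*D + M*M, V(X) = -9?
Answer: 129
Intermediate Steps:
f(D, M) = 3*M**2 + 3*D*M (f(D, M) = 3*(M*D + M*M) = 3*(D*M + M**2) = 3*(M**2 + D*M) = 3*M**2 + 3*D*M)
j = -22 (j = 4*(3 - 4) - 3*(-1*3)*(1 - 1*3) = 4*(-1) - 3*(-3)*(1 - 3) = -4 - 3*(-3)*(-2) = -4 - 1*18 = -4 - 18 = -22)
S + V(-6)*j = -69 - 9*(-22) = -69 + 198 = 129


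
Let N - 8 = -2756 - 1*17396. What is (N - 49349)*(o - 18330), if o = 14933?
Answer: 236067721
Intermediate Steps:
N = -20144 (N = 8 + (-2756 - 1*17396) = 8 + (-2756 - 17396) = 8 - 20152 = -20144)
(N - 49349)*(o - 18330) = (-20144 - 49349)*(14933 - 18330) = -69493*(-3397) = 236067721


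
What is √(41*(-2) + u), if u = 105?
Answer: √23 ≈ 4.7958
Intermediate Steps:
√(41*(-2) + u) = √(41*(-2) + 105) = √(-82 + 105) = √23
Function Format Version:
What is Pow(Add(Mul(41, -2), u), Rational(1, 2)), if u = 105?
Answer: Pow(23, Rational(1, 2)) ≈ 4.7958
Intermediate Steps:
Pow(Add(Mul(41, -2), u), Rational(1, 2)) = Pow(Add(Mul(41, -2), 105), Rational(1, 2)) = Pow(Add(-82, 105), Rational(1, 2)) = Pow(23, Rational(1, 2))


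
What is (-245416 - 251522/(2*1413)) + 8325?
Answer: -335135344/1413 ≈ -2.3718e+5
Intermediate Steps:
(-245416 - 251522/(2*1413)) + 8325 = (-245416 - 251522/2826) + 8325 = (-245416 - 251522*1/2826) + 8325 = (-245416 - 125761/1413) + 8325 = -346898569/1413 + 8325 = -335135344/1413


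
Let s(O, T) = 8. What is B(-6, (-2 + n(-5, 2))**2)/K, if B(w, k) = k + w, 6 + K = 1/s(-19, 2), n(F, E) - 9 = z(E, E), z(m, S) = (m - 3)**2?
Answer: -464/47 ≈ -9.8723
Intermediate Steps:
z(m, S) = (-3 + m)**2
n(F, E) = 9 + (-3 + E)**2
K = -47/8 (K = -6 + 1/8 = -47/8 ≈ -5.8750)
B(-6, (-2 + n(-5, 2))**2)/K = ((-2 + (9 + (-3 + 2)**2))**2 - 6)/(-47/8) = ((-2 + (9 + (-1)**2))**2 - 6)*(-8/47) = ((-2 + (9 + 1))**2 - 6)*(-8/47) = ((-2 + 10)**2 - 6)*(-8/47) = (8**2 - 6)*(-8/47) = (64 - 6)*(-8/47) = 58*(-8/47) = -464/47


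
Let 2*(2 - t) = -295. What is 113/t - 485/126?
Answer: -116539/37674 ≈ -3.0934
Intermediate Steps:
t = 299/2 (t = 2 - 1/2*(-295) = 2 + 295/2 = 299/2 ≈ 149.50)
113/t - 485/126 = 113/(299/2) - 485/126 = 113*(2/299) - 485*1/126 = 226/299 - 485/126 = -116539/37674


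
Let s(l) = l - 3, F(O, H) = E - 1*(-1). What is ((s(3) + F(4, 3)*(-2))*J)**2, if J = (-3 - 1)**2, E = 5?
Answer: 36864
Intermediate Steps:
F(O, H) = 6 (F(O, H) = 5 - 1*(-1) = 5 + 1 = 6)
s(l) = -3 + l
J = 16 (J = (-4)**2 = 16)
((s(3) + F(4, 3)*(-2))*J)**2 = (((-3 + 3) + 6*(-2))*16)**2 = ((0 - 12)*16)**2 = (-12*16)**2 = (-192)**2 = 36864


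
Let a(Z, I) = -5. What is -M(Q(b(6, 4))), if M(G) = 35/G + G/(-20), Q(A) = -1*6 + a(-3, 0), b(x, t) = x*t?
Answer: 579/220 ≈ 2.6318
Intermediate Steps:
b(x, t) = t*x
Q(A) = -11 (Q(A) = -1*6 - 5 = -6 - 5 = -11)
M(G) = 35/G - G/20 (M(G) = 35/G + G*(-1/20) = 35/G - G/20)
-M(Q(b(6, 4))) = -(35/(-11) - 1/20*(-11)) = -(35*(-1/11) + 11/20) = -(-35/11 + 11/20) = -1*(-579/220) = 579/220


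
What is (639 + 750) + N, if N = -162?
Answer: 1227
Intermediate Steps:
(639 + 750) + N = (639 + 750) - 162 = 1389 - 162 = 1227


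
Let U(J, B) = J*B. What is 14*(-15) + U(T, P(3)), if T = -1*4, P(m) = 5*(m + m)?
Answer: -330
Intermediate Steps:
P(m) = 10*m (P(m) = 5*(2*m) = 10*m)
T = -4
U(J, B) = B*J
14*(-15) + U(T, P(3)) = 14*(-15) + (10*3)*(-4) = -210 + 30*(-4) = -210 - 120 = -330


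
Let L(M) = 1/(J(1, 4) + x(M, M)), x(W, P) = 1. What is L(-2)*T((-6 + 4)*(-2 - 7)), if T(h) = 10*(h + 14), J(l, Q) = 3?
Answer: 80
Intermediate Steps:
T(h) = 140 + 10*h (T(h) = 10*(14 + h) = 140 + 10*h)
L(M) = ¼ (L(M) = 1/(3 + 1) = 1/4 = ¼)
L(-2)*T((-6 + 4)*(-2 - 7)) = (140 + 10*((-6 + 4)*(-2 - 7)))/4 = (140 + 10*(-2*(-9)))/4 = (140 + 10*18)/4 = (140 + 180)/4 = (¼)*320 = 80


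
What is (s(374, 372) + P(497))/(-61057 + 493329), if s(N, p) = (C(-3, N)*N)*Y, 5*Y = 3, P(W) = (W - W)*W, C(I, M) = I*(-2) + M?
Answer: 10659/54034 ≈ 0.19726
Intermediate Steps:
C(I, M) = M - 2*I (C(I, M) = -2*I + M = M - 2*I)
P(W) = 0 (P(W) = 0*W = 0)
Y = ⅗ (Y = (⅕)*3 = ⅗ ≈ 0.60000)
s(N, p) = 3*N*(6 + N)/5 (s(N, p) = ((N - 2*(-3))*N)*(⅗) = ((N + 6)*N)*(⅗) = ((6 + N)*N)*(⅗) = (N*(6 + N))*(⅗) = 3*N*(6 + N)/5)
(s(374, 372) + P(497))/(-61057 + 493329) = ((⅗)*374*(6 + 374) + 0)/(-61057 + 493329) = ((⅗)*374*380 + 0)/432272 = (85272 + 0)*(1/432272) = 85272*(1/432272) = 10659/54034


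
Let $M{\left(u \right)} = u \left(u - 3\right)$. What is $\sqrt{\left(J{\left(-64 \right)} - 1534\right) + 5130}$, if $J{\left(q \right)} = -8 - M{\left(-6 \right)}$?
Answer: $\sqrt{3534} \approx 59.447$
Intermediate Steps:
$M{\left(u \right)} = u \left(-3 + u\right)$
$J{\left(q \right)} = -62$ ($J{\left(q \right)} = -8 - - 6 \left(-3 - 6\right) = -8 - \left(-6\right) \left(-9\right) = -8 - 54 = -62$)
$\sqrt{\left(J{\left(-64 \right)} - 1534\right) + 5130} = \sqrt{\left(-62 - 1534\right) + 5130} = \sqrt{-1596 + 5130} = \sqrt{3534}$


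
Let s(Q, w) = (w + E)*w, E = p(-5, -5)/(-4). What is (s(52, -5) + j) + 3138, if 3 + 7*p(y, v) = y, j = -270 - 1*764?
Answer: 14893/7 ≈ 2127.6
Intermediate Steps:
j = -1034 (j = -270 - 764 = -1034)
p(y, v) = -3/7 + y/7
E = 2/7 (E = (-3/7 + (⅐)*(-5))/(-4) = (-3/7 - 5/7)*(-¼) = -8/7*(-¼) = 2/7 ≈ 0.28571)
s(Q, w) = w*(2/7 + w) (s(Q, w) = (w + 2/7)*w = (2/7 + w)*w = w*(2/7 + w))
(s(52, -5) + j) + 3138 = ((⅐)*(-5)*(2 + 7*(-5)) - 1034) + 3138 = ((⅐)*(-5)*(2 - 35) - 1034) + 3138 = ((⅐)*(-5)*(-33) - 1034) + 3138 = (165/7 - 1034) + 3138 = -7073/7 + 3138 = 14893/7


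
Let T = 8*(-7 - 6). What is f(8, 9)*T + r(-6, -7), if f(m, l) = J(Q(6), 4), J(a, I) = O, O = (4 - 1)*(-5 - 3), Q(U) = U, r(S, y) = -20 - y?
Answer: 2483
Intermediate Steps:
T = -104 (T = 8*(-13) = -104)
O = -24 (O = 3*(-8) = -24)
J(a, I) = -24
f(m, l) = -24
f(8, 9)*T + r(-6, -7) = -24*(-104) + (-20 - 1*(-7)) = 2496 + (-20 + 7) = 2496 - 13 = 2483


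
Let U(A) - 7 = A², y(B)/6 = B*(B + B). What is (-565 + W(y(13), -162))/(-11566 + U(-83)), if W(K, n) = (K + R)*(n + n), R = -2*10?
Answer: 651157/4670 ≈ 139.43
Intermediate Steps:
R = -20
y(B) = 12*B² (y(B) = 6*(B*(B + B)) = 6*(B*(2*B)) = 6*(2*B²) = 12*B²)
W(K, n) = 2*n*(-20 + K) (W(K, n) = (K - 20)*(n + n) = (-20 + K)*(2*n) = 2*n*(-20 + K))
U(A) = 7 + A²
(-565 + W(y(13), -162))/(-11566 + U(-83)) = (-565 + 2*(-162)*(-20 + 12*13²))/(-11566 + (7 + (-83)²)) = (-565 + 2*(-162)*(-20 + 12*169))/(-11566 + (7 + 6889)) = (-565 + 2*(-162)*(-20 + 2028))/(-11566 + 6896) = (-565 + 2*(-162)*2008)/(-4670) = (-565 - 650592)*(-1/4670) = -651157*(-1/4670) = 651157/4670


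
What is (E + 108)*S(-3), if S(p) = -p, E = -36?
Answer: 216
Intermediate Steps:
(E + 108)*S(-3) = (-36 + 108)*(-1*(-3)) = 72*3 = 216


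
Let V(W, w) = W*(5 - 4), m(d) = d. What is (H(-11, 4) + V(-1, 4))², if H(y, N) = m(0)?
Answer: 1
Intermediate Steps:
H(y, N) = 0
V(W, w) = W (V(W, w) = W*1 = W)
(H(-11, 4) + V(-1, 4))² = (0 - 1)² = (-1)² = 1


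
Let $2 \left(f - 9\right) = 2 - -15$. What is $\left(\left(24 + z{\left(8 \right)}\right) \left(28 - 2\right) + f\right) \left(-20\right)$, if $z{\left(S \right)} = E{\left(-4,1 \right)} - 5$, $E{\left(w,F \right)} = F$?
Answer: $-10750$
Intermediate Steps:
$f = \frac{35}{2}$ ($f = 9 + \frac{2 - -15}{2} = 9 + \frac{2 + 15}{2} = 9 + \frac{1}{2} \cdot 17 = 9 + \frac{17}{2} = \frac{35}{2} \approx 17.5$)
$z{\left(S \right)} = -4$ ($z{\left(S \right)} = 1 - 5 = -4$)
$\left(\left(24 + z{\left(8 \right)}\right) \left(28 - 2\right) + f\right) \left(-20\right) = \left(\left(24 - 4\right) \left(28 - 2\right) + \frac{35}{2}\right) \left(-20\right) = \left(20 \cdot 26 + \frac{35}{2}\right) \left(-20\right) = \left(520 + \frac{35}{2}\right) \left(-20\right) = \frac{1075}{2} \left(-20\right) = -10750$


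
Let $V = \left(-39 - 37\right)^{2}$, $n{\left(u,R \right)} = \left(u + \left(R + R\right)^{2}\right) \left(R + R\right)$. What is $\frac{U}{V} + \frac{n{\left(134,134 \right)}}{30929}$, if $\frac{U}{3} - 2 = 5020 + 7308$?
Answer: $\frac{56266372527}{89322952} \approx 629.92$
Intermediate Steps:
$U = 36990$ ($U = 6 + 3 \left(5020 + 7308\right) = 6 + 3 \cdot 12328 = 6 + 36984 = 36990$)
$n{\left(u,R \right)} = 2 R \left(u + 4 R^{2}\right)$ ($n{\left(u,R \right)} = \left(u + \left(2 R\right)^{2}\right) 2 R = \left(u + 4 R^{2}\right) 2 R = 2 R \left(u + 4 R^{2}\right)$)
$V = 5776$ ($V = \left(-76\right)^{2} = 5776$)
$\frac{U}{V} + \frac{n{\left(134,134 \right)}}{30929} = \frac{36990}{5776} + \frac{2 \cdot 134 \left(134 + 4 \cdot 134^{2}\right)}{30929} = 36990 \cdot \frac{1}{5776} + 2 \cdot 134 \left(134 + 4 \cdot 17956\right) \frac{1}{30929} = \frac{18495}{2888} + 2 \cdot 134 \left(134 + 71824\right) \frac{1}{30929} = \frac{18495}{2888} + 2 \cdot 134 \cdot 71958 \cdot \frac{1}{30929} = \frac{18495}{2888} + 19284744 \cdot \frac{1}{30929} = \frac{18495}{2888} + \frac{19284744}{30929} = \frac{56266372527}{89322952}$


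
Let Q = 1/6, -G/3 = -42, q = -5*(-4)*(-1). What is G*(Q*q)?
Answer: -420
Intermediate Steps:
q = -20 (q = 20*(-1) = -20)
G = 126 (G = -3*(-42) = 126)
Q = ⅙ (Q = 1*(⅙) = ⅙ ≈ 0.16667)
G*(Q*q) = 126*((⅙)*(-20)) = 126*(-10/3) = -420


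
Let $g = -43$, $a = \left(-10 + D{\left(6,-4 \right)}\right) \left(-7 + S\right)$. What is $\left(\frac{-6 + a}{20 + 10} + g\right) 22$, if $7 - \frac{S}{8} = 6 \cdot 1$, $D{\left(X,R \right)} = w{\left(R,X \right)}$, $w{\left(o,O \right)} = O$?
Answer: $- \frac{2860}{3} \approx -953.33$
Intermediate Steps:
$D{\left(X,R \right)} = X$
$S = 8$ ($S = 56 - 8 \cdot 6 \cdot 1 = 56 - 48 = 8$)
$a = -4$ ($a = \left(-10 + 6\right) \left(-7 + 8\right) = \left(-4\right) 1 = -4$)
$\left(\frac{-6 + a}{20 + 10} + g\right) 22 = \left(\frac{-6 - 4}{20 + 10} - 43\right) 22 = \left(- \frac{10}{30} - 43\right) 22 = \left(\left(-10\right) \frac{1}{30} - 43\right) 22 = \left(- \frac{1}{3} - 43\right) 22 = \left(- \frac{130}{3}\right) 22 = - \frac{2860}{3}$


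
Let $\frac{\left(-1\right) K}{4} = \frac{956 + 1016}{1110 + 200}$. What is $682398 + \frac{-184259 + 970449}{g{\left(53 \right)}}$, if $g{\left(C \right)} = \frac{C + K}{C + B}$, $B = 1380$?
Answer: $\frac{758927795708}{30771} \approx 2.4664 \cdot 10^{7}$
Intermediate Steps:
$K = - \frac{3944}{655}$ ($K = - 4 \frac{956 + 1016}{1110 + 200} = - 4 \cdot \frac{1972}{1310} = - 4 \cdot 1972 \cdot \frac{1}{1310} = \left(-4\right) \frac{986}{655} = - \frac{3944}{655} \approx -6.0214$)
$g{\left(C \right)} = \frac{- \frac{3944}{655} + C}{1380 + C}$ ($g{\left(C \right)} = \frac{C - \frac{3944}{655}}{C + 1380} = \frac{- \frac{3944}{655} + C}{1380 + C}$)
$682398 + \frac{-184259 + 970449}{g{\left(53 \right)}} = 682398 + \frac{-184259 + 970449}{\frac{1}{1380 + 53} \left(- \frac{3944}{655} + 53\right)} = 682398 + \frac{786190}{\frac{1}{1433} \cdot \frac{30771}{655}} = 682398 + \frac{786190}{\frac{30771}{938615}} = 682398 + 786190 \cdot \frac{938615}{30771} = 682398 + \frac{737929726850}{30771} = \frac{758927795708}{30771}$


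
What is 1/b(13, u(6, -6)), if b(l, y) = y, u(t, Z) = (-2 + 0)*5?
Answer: -⅒ ≈ -0.10000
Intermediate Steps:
u(t, Z) = -10 (u(t, Z) = -2*5 = -10)
1/b(13, u(6, -6)) = 1/(-10) = -⅒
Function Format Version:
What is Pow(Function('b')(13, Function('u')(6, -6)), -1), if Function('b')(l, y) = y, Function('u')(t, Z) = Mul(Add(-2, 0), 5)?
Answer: Rational(-1, 10) ≈ -0.10000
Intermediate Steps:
Function('u')(t, Z) = -10 (Function('u')(t, Z) = Mul(-2, 5) = -10)
Pow(Function('b')(13, Function('u')(6, -6)), -1) = Pow(-10, -1) = Rational(-1, 10)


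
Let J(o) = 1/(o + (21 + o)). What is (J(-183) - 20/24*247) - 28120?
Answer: -19544827/690 ≈ -28326.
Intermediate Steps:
J(o) = 1/(21 + 2*o)
(J(-183) - 20/24*247) - 28120 = (1/(21 + 2*(-183)) - 20/24*247) - 28120 = (1/(21 - 366) - 20*1/24*247) - 28120 = (1/(-345) - ⅚*247) - 28120 = (-1/345 - 1235/6) - 28120 = -142027/690 - 28120 = -19544827/690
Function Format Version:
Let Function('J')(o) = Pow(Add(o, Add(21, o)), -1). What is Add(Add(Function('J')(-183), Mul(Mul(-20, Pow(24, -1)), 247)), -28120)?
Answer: Rational(-19544827, 690) ≈ -28326.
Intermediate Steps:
Function('J')(o) = Pow(Add(21, Mul(2, o)), -1)
Add(Add(Function('J')(-183), Mul(Mul(-20, Pow(24, -1)), 247)), -28120) = Add(Add(Pow(Add(21, Mul(2, -183)), -1), Mul(Mul(-20, Pow(24, -1)), 247)), -28120) = Add(Add(Pow(Add(21, -366), -1), Mul(Mul(-20, Rational(1, 24)), 247)), -28120) = Add(Add(Pow(-345, -1), Mul(Rational(-5, 6), 247)), -28120) = Add(Add(Rational(-1, 345), Rational(-1235, 6)), -28120) = Add(Rational(-142027, 690), -28120) = Rational(-19544827, 690)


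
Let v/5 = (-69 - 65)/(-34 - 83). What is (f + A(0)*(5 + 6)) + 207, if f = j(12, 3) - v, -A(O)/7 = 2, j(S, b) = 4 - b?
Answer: 5648/117 ≈ 48.273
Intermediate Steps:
A(O) = -14 (A(O) = -7*2 = -14)
v = 670/117 (v = 5*((-69 - 65)/(-34 - 83)) = 5*(-134/(-117)) = 5*(-134*(-1/117)) = 5*(134/117) = 670/117 ≈ 5.7265)
f = -553/117 (f = (4 - 1*3) - 1*670/117 = (4 - 3) - 670/117 = 1 - 670/117 = -553/117 ≈ -4.7265)
(f + A(0)*(5 + 6)) + 207 = (-553/117 - 14*(5 + 6)) + 207 = (-553/117 - 14*11) + 207 = (-553/117 - 154) + 207 = -18571/117 + 207 = 5648/117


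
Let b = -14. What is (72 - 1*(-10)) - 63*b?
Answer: 964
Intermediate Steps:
(72 - 1*(-10)) - 63*b = (72 - 1*(-10)) - 63*(-14) = (72 + 10) + 882 = 82 + 882 = 964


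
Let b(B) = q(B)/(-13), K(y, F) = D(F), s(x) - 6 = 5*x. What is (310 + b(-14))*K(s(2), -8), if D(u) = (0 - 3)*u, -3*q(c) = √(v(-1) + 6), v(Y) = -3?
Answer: 7440 + 8*√3/13 ≈ 7441.1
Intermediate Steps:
s(x) = 6 + 5*x
q(c) = -√3/3 (q(c) = -√(-3 + 6)/3 = -√3/3)
D(u) = -3*u
K(y, F) = -3*F
b(B) = √3/39 (b(B) = -√3/3/(-13) = -√3/3*(-1/13) = √3/39)
(310 + b(-14))*K(s(2), -8) = (310 + √3/39)*(-3*(-8)) = (310 + √3/39)*24 = 7440 + 8*√3/13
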